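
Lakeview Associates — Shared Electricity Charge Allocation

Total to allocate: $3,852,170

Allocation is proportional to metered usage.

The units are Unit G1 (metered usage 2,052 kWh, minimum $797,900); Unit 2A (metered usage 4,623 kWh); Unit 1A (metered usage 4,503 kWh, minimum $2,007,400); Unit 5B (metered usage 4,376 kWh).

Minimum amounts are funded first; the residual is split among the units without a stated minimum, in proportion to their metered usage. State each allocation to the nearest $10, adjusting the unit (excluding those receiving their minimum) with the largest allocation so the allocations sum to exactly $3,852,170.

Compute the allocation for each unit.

Unit G1: $797,900 · Unit 2A: $537,800 · Unit 1A: $2,007,400 · Unit 5B: $509,070

Guaranteed amounts: Unit G1 $797,900; Unit 1A $2,007,400. Remaining pool $1,046,870.
Remaining pool split over remaining metered usage 8,999: Unit 2A 537,801.98 → $537,800; Unit 5B 509,068.02 → $509,070.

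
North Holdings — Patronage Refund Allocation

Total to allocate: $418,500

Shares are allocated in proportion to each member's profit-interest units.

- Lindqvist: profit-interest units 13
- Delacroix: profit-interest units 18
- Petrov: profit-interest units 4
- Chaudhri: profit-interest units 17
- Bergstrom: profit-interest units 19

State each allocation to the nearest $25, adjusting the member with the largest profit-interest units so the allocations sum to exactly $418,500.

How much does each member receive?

Lindqvist: $76,625 | Delacroix: $106,100 | Petrov: $23,575 | Chaudhri: $100,200 | Bergstrom: $112,000

Combined profit-interest units = 13 + 18 + 4 + 17 + 19 = 71.
Proportional shares: Lindqvist 76,626.76; Delacroix 106,098.59; Petrov 23,577.46; Chaudhri 100,204.23; Bergstrom 111,992.96.
After rounding ($25): Lindqvist $76,625; Delacroix $106,100; Petrov $23,575; Chaudhri $100,200; Bergstrom $112,000. Sum = $418,500.
No rounding difference to absorb.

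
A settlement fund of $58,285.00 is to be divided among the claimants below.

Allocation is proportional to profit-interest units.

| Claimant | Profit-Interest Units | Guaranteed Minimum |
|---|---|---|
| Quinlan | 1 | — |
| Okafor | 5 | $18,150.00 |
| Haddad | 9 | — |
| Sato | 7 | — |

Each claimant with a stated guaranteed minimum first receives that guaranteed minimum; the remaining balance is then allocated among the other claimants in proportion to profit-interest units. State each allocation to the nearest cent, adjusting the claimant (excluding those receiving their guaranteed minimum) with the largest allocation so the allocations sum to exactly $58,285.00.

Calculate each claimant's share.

Quinlan: $2,360.88 | Okafor: $18,150.00 | Haddad: $21,247.94 | Sato: $16,526.18

Guaranteed amounts: Okafor $18,150.00. Residual $40,135.00.
Residual split over remaining profit-interest units 17: Quinlan 2,360.8824 → $2,360.88; Haddad 21,247.9412 → $21,247.94; Sato 16,526.1765 → $16,526.18.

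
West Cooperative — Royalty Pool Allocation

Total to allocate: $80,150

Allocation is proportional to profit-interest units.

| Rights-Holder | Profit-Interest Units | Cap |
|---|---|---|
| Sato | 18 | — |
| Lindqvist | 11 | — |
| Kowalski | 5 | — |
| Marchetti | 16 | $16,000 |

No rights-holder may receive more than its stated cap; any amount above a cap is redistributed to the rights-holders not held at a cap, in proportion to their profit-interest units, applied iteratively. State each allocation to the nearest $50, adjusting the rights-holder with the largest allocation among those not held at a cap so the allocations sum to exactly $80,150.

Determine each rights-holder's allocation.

Total profit-interest units = 50.
Proportional shares (ignoring caps): Sato 28,854.00; Lindqvist 17,633.00; Kowalski 8,015.00; Marchetti 25,648.00.
Capped: Marchetti ($16,000); residual $64,150 reallocated over remaining profit-interest units 34.
Redistributed shares: Sato 33,961.76 → $33,950; Lindqvist 20,754.41 → $20,750; Kowalski 9,433.82 → $9,450.

Sato: $33,950 | Lindqvist: $20,750 | Kowalski: $9,450 | Marchetti: $16,000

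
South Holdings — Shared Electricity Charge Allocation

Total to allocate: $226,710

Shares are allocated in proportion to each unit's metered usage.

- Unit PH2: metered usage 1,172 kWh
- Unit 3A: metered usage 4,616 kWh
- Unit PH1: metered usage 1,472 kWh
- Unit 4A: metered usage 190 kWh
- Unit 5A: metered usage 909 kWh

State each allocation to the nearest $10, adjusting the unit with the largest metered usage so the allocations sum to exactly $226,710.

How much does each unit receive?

Unit PH2: $31,790 | Unit 3A: $125,200 | Unit PH1: $39,920 | Unit 4A: $5,150 | Unit 5A: $24,650

Sum of metered usage: 8,359.
Unrounded shares: Unit PH2 1,172/8,359 × $226,710 = 31,786.59; Unit 3A 4,616/8,359 × $226,710 = 125,193.61; Unit PH1 1,472/8,359 × $226,710 = 39,923.09; Unit 4A 190/8,359 × $226,710 = 5,153.12; Unit 5A 909/8,359 × $226,710 = 24,653.59.
Rounded to nearest $10: Unit PH2 $31,790; Unit 3A $125,190; Unit PH1 $39,920; Unit 4A $5,150; Unit 5A $24,650. Sum = $226,700.
Difference $226,710 − $226,700 = +$10 applied to largest metered usage (Unit 3A): Unit 3A becomes $125,200.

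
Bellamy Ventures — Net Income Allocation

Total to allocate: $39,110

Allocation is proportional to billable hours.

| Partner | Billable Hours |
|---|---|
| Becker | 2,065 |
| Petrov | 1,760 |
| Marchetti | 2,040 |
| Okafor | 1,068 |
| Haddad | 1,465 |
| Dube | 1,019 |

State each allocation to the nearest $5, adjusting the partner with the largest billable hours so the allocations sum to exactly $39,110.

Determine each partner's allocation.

Becker: $8,580 · Petrov: $7,310 · Marchetti: $8,470 · Okafor: $4,435 · Haddad: $6,085 · Dube: $4,230

Billable hours total: 2,065 + 1,760 + 2,040 + 1,068 + 1,465 + 1,019 = 9,417.
Raw shares: Becker 8,576.21; Petrov 7,309.50; Marchetti 8,472.38; Okafor 4,435.54; Haddad 6,084.33; Dube 4,232.04.
After rounding ($5): Becker $8,575; Petrov $7,310; Marchetti $8,470; Okafor $4,435; Haddad $6,085; Dube $4,230. Sum = $39,105.
Difference $39,110 − $39,105 = +$5 applied to largest billable hours (Becker): Becker becomes $8,580.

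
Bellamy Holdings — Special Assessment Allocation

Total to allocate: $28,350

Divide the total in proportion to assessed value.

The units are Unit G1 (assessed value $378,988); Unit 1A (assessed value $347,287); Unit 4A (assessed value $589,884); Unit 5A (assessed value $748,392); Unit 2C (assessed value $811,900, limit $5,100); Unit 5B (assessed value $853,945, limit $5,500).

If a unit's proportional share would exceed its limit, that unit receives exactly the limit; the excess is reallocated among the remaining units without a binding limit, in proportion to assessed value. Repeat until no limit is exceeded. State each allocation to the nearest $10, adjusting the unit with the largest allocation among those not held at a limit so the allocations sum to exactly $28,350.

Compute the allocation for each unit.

Total assessed value = 3,730,396.
Pro-rata shares before constraints: Unit G1 2,880.21; Unit 1A 2,639.29; Unit 4A 4,482.96; Unit 5A 5,687.58; Unit 2C 6,170.22; Unit 5B 6,489.75.
Held at cap: Unit 2C ($5,100), Unit 5B ($5,500); balance $17,750 reallocated over remaining assessed value 2,064,551.
Shares after redistribution: Unit G1 3,258.35 → $3,260; Unit 1A 2,985.80 → $2,990; Unit 4A 5,071.53 → $5,070; Unit 5A 6,434.31 → $6,430.

Unit G1: $3,260 · Unit 1A: $2,990 · Unit 4A: $5,070 · Unit 5A: $6,430 · Unit 2C: $5,100 · Unit 5B: $5,500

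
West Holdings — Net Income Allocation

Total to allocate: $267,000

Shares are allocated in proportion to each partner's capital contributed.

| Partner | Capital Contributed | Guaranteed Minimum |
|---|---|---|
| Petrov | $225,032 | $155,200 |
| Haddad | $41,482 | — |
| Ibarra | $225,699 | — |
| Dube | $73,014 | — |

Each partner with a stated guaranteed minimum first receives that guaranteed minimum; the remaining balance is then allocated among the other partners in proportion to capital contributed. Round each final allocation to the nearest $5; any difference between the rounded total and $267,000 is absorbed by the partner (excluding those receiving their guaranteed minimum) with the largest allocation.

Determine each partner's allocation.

Petrov: $155,200 | Haddad: $13,630 | Ibarra: $74,175 | Dube: $23,995

Minimums first: Petrov $155,200. Remaining pool $111,800.
Remaining pool split over remaining capital contributed 340,195: Haddad 13,632.44 → $13,630; Ibarra 74,172.60 → $74,175; Dube 23,994.96 → $23,995.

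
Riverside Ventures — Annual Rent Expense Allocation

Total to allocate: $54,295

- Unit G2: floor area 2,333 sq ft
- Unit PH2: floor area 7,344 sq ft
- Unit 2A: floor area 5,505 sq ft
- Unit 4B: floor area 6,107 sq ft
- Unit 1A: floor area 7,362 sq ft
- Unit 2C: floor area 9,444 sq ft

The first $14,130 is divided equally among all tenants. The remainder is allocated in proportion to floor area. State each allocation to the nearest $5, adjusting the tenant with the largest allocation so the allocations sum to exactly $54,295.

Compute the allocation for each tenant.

$14,130 shared equally gives $2,355 per tenant.
Remainder $40,165 by floor area (total 38,095): Unit G2 2,459.77 → $2,460; Unit PH2 7,743.06 → $7,745; Unit 2A 5,804.13 → $5,805; Unit 4B 6,438.84 → $6,440; Unit 1A 7,762.04 → $7,760; Unit 2C 9,957.17 → $9,955.
Totals: Unit G2 $2,355 + $2,460 = $4,815; Unit PH2 $2,355 + $7,745 = $10,100; Unit 2A $2,355 + $5,805 = $8,160; Unit 4B $2,355 + $6,440 = $8,795; Unit 1A $2,355 + $7,760 = $10,115; Unit 2C $2,355 + $9,955 = $12,310.

Unit G2: $4,815 | Unit PH2: $10,100 | Unit 2A: $8,160 | Unit 4B: $8,795 | Unit 1A: $10,115 | Unit 2C: $12,310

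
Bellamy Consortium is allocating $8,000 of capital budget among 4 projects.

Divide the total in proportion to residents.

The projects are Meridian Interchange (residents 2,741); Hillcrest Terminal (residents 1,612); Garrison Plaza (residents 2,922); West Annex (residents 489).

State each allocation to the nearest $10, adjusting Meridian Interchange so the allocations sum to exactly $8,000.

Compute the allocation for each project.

Sum of residents: 7,764.
Pro-rata amounts: Meridian Interchange 2,741/7,764 × $8,000 = 2,824.32; Hillcrest Terminal 1,612/7,764 × $8,000 = 1,661.00; Garrison Plaza 2,922/7,764 × $8,000 = 3,010.82; West Annex 489/7,764 × $8,000 = 503.86.
Rounded to nearest $10: Meridian Interchange $2,820; Hillcrest Terminal $1,660; Garrison Plaza $3,010; West Annex $500. Sum = $7,990.
Difference $8,000 − $7,990 = +$10 applied to Meridian Interchange: Meridian Interchange becomes $2,830.

Meridian Interchange: $2,830 · Hillcrest Terminal: $1,660 · Garrison Plaza: $3,010 · West Annex: $500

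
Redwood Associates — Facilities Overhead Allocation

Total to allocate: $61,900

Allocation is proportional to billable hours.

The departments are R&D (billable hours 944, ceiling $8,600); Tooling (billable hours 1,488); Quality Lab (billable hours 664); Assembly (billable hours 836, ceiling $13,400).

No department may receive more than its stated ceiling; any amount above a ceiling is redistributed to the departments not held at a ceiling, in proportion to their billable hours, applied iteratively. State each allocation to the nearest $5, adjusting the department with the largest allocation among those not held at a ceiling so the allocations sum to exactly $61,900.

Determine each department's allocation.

R&D: $8,600; Tooling: $27,590; Quality Lab: $12,310; Assembly: $13,400

Billable hours total: 3,932.
Unconstrained shares: R&D 14,861.04; Tooling 23,425.03; Quality Lab 10,453.10; Assembly 13,160.83.
Held at cap: R&D ($8,600); balance $53,300 reallocated over remaining billable hours 2,988.
Held at cap: Assembly ($13,400); balance $39,900 reallocated over remaining billable hours 2,152.
Remaining shares: Tooling 27,588.85 → $27,590; Quality Lab 12,311.15 → $12,310.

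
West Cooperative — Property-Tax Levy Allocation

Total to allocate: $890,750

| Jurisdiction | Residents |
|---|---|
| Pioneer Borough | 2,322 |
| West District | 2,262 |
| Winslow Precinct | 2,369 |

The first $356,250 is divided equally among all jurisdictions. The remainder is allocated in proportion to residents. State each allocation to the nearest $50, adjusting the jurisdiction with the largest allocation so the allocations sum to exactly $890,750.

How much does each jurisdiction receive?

Pioneer Borough: $297,250; West District: $292,650; Winslow Precinct: $300,850

$356,250 shared equally gives $118,750 per jurisdiction.
Remainder $534,500 by residents (total 6,953): Pioneer Borough 178,499.78 → $178,500; West District 173,887.39 → $173,900; Winslow Precinct 182,112.83 → $182,100.
Totals: Pioneer Borough $118,750 + $178,500 = $297,250; West District $118,750 + $173,900 = $292,650; Winslow Precinct $118,750 + $182,100 = $300,850.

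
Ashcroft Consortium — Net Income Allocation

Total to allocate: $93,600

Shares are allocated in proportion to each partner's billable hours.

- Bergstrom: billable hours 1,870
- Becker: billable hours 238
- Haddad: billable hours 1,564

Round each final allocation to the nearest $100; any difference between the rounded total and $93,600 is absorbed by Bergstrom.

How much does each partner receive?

Bergstrom: $47,600 | Becker: $6,100 | Haddad: $39,900

Sum of billable hours: 3,672.
Pro-rata amounts: Bergstrom 1,870/3,672 × $93,600 = 47,666.67; Becker 238/3,672 × $93,600 = 6,066.67; Haddad 1,564/3,672 × $93,600 = 39,866.67.
After rounding ($100): Bergstrom $47,700; Becker $6,100; Haddad $39,900. Sum = $93,700.
Difference $93,600 − $93,700 = −$100 applied to Bergstrom: Bergstrom becomes $47,600.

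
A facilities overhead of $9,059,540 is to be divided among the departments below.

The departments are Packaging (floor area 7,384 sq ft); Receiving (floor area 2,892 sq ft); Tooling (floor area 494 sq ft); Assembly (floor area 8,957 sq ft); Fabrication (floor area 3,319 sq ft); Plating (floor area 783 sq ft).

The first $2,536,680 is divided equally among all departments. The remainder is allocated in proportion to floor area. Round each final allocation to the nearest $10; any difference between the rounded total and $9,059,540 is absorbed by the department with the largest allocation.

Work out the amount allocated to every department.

Packaging: $2,444,050 · Receiving: $1,214,430 · Tooling: $558,010 · Assembly: $2,874,620 · Fabrication: $1,331,310 · Plating: $637,120

Equal tier: $2,536,680 ÷ 6 = $422,780 apiece.
Remainder $6,522,860 by floor area (total 23,829): Packaging 2,021,268.13 → $2,021,270; Receiving 791,645.10 → $791,650; Tooling 135,225.68 → $135,230; Assembly 2,451,855.18 → $2,451,860; Fabrication 908,530.46 → $908,530; Plating 214,335.45 → $214,340.
Rounding difference −$20 on remainder applied to Assembly.
Totals: Packaging $422,780 + $2,021,270 = $2,444,050; Receiving $422,780 + $791,650 = $1,214,430; Tooling $422,780 + $135,230 = $558,010; Assembly $422,780 + $2,451,840 = $2,874,620; Fabrication $422,780 + $908,530 = $1,331,310; Plating $422,780 + $214,340 = $637,120.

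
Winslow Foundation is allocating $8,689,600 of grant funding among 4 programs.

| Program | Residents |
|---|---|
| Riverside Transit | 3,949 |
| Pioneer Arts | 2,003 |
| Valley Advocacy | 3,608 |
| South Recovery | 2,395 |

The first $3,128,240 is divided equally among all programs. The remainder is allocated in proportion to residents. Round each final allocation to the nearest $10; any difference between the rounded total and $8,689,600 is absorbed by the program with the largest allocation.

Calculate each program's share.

First tranche $3,128,240 split equally: $782,060 each.
Remainder $5,561,360 by residents (total 11,955): Riverside Transit 1,837,039.79 → $1,837,040; Pioneer Arts 931,777.84 → $931,780; Valley Advocacy 1,678,409.61 → $1,678,410; South Recovery 1,114,132.76 → $1,114,130.
Totals: Riverside Transit $782,060 + $1,837,040 = $2,619,100; Pioneer Arts $782,060 + $931,780 = $1,713,840; Valley Advocacy $782,060 + $1,678,410 = $2,460,470; South Recovery $782,060 + $1,114,130 = $1,896,190.

Riverside Transit: $2,619,100; Pioneer Arts: $1,713,840; Valley Advocacy: $2,460,470; South Recovery: $1,896,190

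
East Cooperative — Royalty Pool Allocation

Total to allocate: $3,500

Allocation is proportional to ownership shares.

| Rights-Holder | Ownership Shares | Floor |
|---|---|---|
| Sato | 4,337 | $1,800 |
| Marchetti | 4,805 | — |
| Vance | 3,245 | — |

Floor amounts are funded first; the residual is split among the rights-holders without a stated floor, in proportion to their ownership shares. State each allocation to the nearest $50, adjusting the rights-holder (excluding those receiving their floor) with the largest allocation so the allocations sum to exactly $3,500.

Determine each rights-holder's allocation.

Sato: $1,800; Marchetti: $1,000; Vance: $700

Fund the minimums — Sato $1,800. Remaining pool $1,700.
Remaining pool split over remaining ownership shares 8,050: Marchetti 1,014.72 → $1,000; Vance 685.28 → $700.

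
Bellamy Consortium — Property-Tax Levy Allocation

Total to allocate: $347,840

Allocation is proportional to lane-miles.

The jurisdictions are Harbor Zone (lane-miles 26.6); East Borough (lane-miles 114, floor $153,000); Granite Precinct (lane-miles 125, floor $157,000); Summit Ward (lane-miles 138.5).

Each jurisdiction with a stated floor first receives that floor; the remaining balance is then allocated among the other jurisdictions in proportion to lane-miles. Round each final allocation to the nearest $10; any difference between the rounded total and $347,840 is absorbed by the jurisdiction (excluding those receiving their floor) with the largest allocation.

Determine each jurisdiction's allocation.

Minimums first: East Borough $153,000; Granite Precinct $157,000. Balance $37,840.
Balance split over remaining lane-miles 165.1: Harbor Zone 6,096.57 → $6,100; Summit Ward 31,743.43 → $31,740.

Harbor Zone: $6,100; East Borough: $153,000; Granite Precinct: $157,000; Summit Ward: $31,740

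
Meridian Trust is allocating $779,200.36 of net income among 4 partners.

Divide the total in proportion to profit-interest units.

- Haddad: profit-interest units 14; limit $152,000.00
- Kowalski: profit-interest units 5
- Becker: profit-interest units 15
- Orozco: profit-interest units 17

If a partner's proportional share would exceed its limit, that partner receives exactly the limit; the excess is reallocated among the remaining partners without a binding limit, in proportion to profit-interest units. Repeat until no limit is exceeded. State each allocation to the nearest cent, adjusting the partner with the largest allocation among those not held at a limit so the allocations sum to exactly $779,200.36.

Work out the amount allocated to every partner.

Total profit-interest units = 51.
Proportional shares (ignoring caps): Haddad 213,898.1380; Kowalski 76,392.1922; Becker 229,176.5765; Orozco 259,733.4533.
Capped: Haddad ($152,000.00); remaining pool $627,200.36 reallocated over remaining profit-interest units 37.
Redistributed shares: Kowalski 84,756.8054 → $84,756.81; Becker 254,270.4162 → $254,270.42; Orozco 288,173.1384 → $288,173.14.
Rounding difference −$0.01 applied to Orozco → $288,173.13.

Haddad: $152,000.00; Kowalski: $84,756.81; Becker: $254,270.42; Orozco: $288,173.13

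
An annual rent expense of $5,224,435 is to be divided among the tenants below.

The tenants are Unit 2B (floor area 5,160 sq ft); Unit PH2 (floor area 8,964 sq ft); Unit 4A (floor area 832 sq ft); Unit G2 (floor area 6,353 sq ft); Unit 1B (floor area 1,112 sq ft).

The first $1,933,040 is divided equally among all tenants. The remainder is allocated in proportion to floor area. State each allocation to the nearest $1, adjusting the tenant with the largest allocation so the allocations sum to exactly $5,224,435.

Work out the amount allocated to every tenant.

First tranche $1,933,040 split equally: $386,608 each.
Remainder $3,291,395 by floor area (total 22,421): Unit 2B 757,486.20 → $757,486; Unit PH2 1,315,912.08 → $1,315,912; Unit 4A 122,137.31 → $122,137; Unit G2 932,618.19 → $932,618; Unit 1B 163,241.21 → $163,241.
Rounding difference +$1 on remainder applied to Unit PH2.
Totals: Unit 2B $386,608 + $757,486 = $1,144,094; Unit PH2 $386,608 + $1,315,913 = $1,702,521; Unit 4A $386,608 + $122,137 = $508,745; Unit G2 $386,608 + $932,618 = $1,319,226; Unit 1B $386,608 + $163,241 = $549,849.

Unit 2B: $1,144,094 | Unit PH2: $1,702,521 | Unit 4A: $508,745 | Unit G2: $1,319,226 | Unit 1B: $549,849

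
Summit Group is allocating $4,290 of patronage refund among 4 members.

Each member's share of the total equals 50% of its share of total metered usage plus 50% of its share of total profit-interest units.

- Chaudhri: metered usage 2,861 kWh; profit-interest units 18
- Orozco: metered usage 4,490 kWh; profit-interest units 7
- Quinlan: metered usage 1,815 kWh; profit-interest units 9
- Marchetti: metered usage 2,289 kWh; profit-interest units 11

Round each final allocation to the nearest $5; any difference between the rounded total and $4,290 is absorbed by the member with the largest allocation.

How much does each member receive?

Metered usage total 11,455; profit-interest units total 45.
Blended shares (50% metered usage + 50% profit-interest units): Chaudhri 0.3249; Orozco 0.2738; Quinlan 0.1792; Marchetti 0.2221.
Pro-rata amounts: Chaudhri 1,393.74; Orozco 1,174.44; Quinlan 768.87; Marchetti 952.96.
After rounding ($5): Chaudhri $1,395; Orozco $1,175; Quinlan $770; Marchetti $955. Sum = $4,295.
Difference $4,290 − $4,295 = −$5 applied to largest allocation (Chaudhri): Chaudhri becomes $1,390.

Chaudhri: $1,390; Orozco: $1,175; Quinlan: $770; Marchetti: $955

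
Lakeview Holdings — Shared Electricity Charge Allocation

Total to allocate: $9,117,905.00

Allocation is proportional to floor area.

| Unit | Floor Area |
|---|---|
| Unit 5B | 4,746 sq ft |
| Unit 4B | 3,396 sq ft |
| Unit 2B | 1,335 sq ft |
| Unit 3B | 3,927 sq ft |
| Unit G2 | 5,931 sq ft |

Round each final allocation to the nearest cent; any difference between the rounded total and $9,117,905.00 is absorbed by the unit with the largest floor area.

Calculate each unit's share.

Unit 5B: $2,238,095.53 · Unit 4B: $1,601,469.12 · Unit 2B: $629,552.79 · Unit 3B: $1,851,875.51 · Unit G2: $2,796,912.05

Floor area total: 4,746 + 3,396 + 1,335 + 3,927 + 5,931 = 19,335.
Raw shares: Unit 5B 2,238,095.5330; Unit 4B 1,601,469.1171; Unit 2B 629,552.7890; Unit 3B 1,851,875.5074; Unit G2 2,796,912.0535.
After rounding (cent): Unit 5B $2,238,095.53; Unit 4B $1,601,469.12; Unit 2B $629,552.79; Unit 3B $1,851,875.51; Unit G2 $2,796,912.05. Sum = $9,117,905.00.
Sum already equals the total — no adjustment.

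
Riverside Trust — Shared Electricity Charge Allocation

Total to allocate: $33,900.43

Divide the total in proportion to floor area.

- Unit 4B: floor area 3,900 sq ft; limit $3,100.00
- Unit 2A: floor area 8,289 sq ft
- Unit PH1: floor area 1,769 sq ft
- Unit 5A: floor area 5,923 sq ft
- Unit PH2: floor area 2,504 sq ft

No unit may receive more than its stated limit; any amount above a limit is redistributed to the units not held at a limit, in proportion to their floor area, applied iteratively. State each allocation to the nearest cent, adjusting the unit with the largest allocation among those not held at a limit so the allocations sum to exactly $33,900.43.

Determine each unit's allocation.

Sum of floor area: 22,385.
Proportional shares (ignoring caps): Unit 4B 5,906.2621; Unit 2A 12,553.0786; Unit PH1 2,679.0199; Unit 5A 8,969.9463; Unit PH2 3,792.1232.
Capped: Unit 4B ($3,100.00); remaining pool $30,800.43 reallocated over remaining floor area 18,485.
Redistributed shares: Unit 2A 13,811.4560 → $13,811.46; Unit PH1 2,947.5770 → $2,947.58; Unit 5A 9,869.1343 → $9,869.13; Unit PH2 4,172.2627 → $4,172.26.

Unit 4B: $3,100.00; Unit 2A: $13,811.46; Unit PH1: $2,947.58; Unit 5A: $9,869.13; Unit PH2: $4,172.26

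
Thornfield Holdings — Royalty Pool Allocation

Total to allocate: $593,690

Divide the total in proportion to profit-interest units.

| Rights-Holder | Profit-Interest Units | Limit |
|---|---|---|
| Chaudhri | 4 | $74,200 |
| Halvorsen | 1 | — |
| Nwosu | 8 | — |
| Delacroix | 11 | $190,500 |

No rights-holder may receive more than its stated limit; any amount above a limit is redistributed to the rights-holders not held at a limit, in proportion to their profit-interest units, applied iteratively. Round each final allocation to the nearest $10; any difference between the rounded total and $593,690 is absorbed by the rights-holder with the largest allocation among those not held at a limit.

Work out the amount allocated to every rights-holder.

Profit-interest units total: 24.
Proportional shares (ignoring caps): Chaudhri 98,948.33; Halvorsen 24,737.08; Nwosu 197,896.67; Delacroix 272,107.92.
Capped: Chaudhri ($74,200), Delacroix ($190,500); balance $328,990 reallocated over remaining profit-interest units 9.
Redistributed shares: Halvorsen 36,554.44 → $36,550; Nwosu 292,435.56 → $292,440.

Chaudhri: $74,200 | Halvorsen: $36,550 | Nwosu: $292,440 | Delacroix: $190,500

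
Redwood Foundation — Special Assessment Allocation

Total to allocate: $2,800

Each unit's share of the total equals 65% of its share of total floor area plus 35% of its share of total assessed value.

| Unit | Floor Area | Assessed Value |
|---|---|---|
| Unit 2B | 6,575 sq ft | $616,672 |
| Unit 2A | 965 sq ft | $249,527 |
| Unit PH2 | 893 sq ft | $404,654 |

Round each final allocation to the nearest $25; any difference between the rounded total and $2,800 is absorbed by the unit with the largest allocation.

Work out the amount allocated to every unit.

Floor area total 8,433; assessed value total 1,270,853.
Blended shares (65% floor area + 35% assessed value): Unit 2B 0.6766; Unit 2A 0.1431; Unit PH2 0.1803.
Proportional shares: Unit 2B 1,894.55; Unit 2A 400.68; Unit PH2 504.77.
After rounding ($25): Unit 2B $1,900; Unit 2A $400; Unit PH2 $500. Sum = $2,800.
Rounded total matches; no reconciliation needed.

Unit 2B: $1,900; Unit 2A: $400; Unit PH2: $500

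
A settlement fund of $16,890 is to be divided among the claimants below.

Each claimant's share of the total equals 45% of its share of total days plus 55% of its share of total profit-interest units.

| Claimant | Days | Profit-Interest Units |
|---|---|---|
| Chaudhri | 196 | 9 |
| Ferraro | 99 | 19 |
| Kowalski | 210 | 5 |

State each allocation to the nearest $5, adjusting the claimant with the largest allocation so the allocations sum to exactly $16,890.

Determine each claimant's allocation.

Chaudhri: $5,485; Ferraro: $6,835; Kowalski: $4,570

Totals — days 505, profit-interest units 33.
Blended shares (45% days + 55% profit-interest units): Chaudhri 0.3247; Ferraro 0.4049; Kowalski 0.2705.
Pro-rata amounts: Chaudhri 5,483.40; Ferraro 6,838.50; Kowalski 4,568.10.
At nearest $5: Chaudhri $5,485; Ferraro $6,840; Kowalski $4,570. Sum = $16,895.
Difference $16,890 − $16,895 = −$5 applied to largest allocation (Ferraro): Ferraro becomes $6,835.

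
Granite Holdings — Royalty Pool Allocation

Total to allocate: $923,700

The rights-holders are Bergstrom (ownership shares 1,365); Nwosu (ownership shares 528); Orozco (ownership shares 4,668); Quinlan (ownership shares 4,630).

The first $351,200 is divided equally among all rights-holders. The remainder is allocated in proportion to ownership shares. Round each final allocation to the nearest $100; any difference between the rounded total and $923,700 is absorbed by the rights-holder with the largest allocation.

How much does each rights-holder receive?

First tranche $351,200 split equally: $87,800 each.
Remainder $572,500 by ownership shares (total 11,191): Bergstrom 69,829.55 → $69,800; Nwosu 27,010.99 → $27,000; Orozco 238,801.72 → $238,800; Quinlan 236,857.74 → $236,900.
Totals: Bergstrom $87,800 + $69,800 = $157,600; Nwosu $87,800 + $27,000 = $114,800; Orozco $87,800 + $238,800 = $326,600; Quinlan $87,800 + $236,900 = $324,700.

Bergstrom: $157,600 · Nwosu: $114,800 · Orozco: $326,600 · Quinlan: $324,700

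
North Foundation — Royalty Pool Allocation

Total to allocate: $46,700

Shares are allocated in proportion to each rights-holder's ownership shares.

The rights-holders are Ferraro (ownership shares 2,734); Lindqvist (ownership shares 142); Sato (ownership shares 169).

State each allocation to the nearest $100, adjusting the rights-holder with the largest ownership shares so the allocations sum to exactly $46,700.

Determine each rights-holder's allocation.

Combined ownership shares = 2,734 + 142 + 169 = 3,045.
Proportional shares: Ferraro 41,930.31; Lindqvist 2,177.80; Sato 2,591.89.
After rounding ($100): Ferraro $41,900; Lindqvist $2,200; Sato $2,600. Sum = $46,700.
Rounded total matches; no reconciliation needed.

Ferraro: $41,900 · Lindqvist: $2,200 · Sato: $2,600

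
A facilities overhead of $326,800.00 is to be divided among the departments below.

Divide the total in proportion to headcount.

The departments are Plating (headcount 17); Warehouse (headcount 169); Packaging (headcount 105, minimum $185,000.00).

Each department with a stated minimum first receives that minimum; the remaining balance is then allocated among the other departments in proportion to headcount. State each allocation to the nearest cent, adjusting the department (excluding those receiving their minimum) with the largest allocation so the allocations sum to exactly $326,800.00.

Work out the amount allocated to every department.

Plating: $12,960.22; Warehouse: $128,839.78; Packaging: $185,000.00

Guaranteed amounts: Packaging $185,000.00. Remaining pool $141,800.00.
Remaining pool split over remaining headcount 186: Plating 12,960.2151 → $12,960.22; Warehouse 128,839.7849 → $128,839.78.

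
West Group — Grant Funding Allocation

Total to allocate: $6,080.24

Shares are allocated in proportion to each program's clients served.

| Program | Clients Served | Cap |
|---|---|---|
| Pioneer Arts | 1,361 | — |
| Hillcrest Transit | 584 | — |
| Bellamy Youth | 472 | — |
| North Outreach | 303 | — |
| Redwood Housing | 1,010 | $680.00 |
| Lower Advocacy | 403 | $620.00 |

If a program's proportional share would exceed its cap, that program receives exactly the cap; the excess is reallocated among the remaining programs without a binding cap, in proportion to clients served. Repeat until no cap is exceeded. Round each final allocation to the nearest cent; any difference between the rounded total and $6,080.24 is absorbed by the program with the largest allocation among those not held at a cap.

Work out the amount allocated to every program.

Clients served total: 4,133.
Unconstrained shares: Pioneer Arts 2,002.2276; Hillcrest Transit 859.1484; Bellamy Youth 694.3802; North Outreach 445.7568; Redwood Housing 1,485.8559; Lower Advocacy 592.8712.
Held at cap: Redwood Housing ($680.00); residual $5,400.24 reallocated over remaining clients served 3,123.
Held at cap: Lower Advocacy ($620.00); residual $4,780.24 reallocated over remaining clients served 2,720.
Remaining shares: Pioneer Arts 2,391.8774 → $2,391.88; Hillcrest Transit 1,026.3456 → $1,026.35; Bellamy Youth 829.5122 → $829.51; North Outreach 532.5047 → $532.50.

Pioneer Arts: $2,391.88 · Hillcrest Transit: $1,026.35 · Bellamy Youth: $829.51 · North Outreach: $532.50 · Redwood Housing: $680.00 · Lower Advocacy: $620.00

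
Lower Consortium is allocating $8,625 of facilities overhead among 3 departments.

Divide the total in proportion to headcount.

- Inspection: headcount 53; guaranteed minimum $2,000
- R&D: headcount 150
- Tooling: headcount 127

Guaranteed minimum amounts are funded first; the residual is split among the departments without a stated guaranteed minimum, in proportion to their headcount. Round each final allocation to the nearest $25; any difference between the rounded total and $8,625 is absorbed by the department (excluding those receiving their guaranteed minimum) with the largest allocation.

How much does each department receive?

Fund the minimums — Inspection $2,000. Remaining pool $6,625.
Remaining pool split over remaining headcount 277: R&D 3,587.55 → $3,600; Tooling 3,037.45 → $3,025.

Inspection: $2,000; R&D: $3,600; Tooling: $3,025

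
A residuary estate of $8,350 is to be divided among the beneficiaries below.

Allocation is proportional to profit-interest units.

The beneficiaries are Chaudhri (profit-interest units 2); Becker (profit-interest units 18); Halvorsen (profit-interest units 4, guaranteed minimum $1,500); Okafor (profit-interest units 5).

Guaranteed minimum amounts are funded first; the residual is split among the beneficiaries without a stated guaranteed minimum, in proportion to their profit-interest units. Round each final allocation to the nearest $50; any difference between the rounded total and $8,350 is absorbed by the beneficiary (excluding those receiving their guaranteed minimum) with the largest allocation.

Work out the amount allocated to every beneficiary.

Chaudhri: $550 | Becker: $4,950 | Halvorsen: $1,500 | Okafor: $1,350

Minimums first: Halvorsen $1,500. Remaining pool $6,850.
Remaining pool split over remaining profit-interest units 25: Chaudhri 548.00 → $550; Becker 4,932.00 → $4,950; Okafor 1,370.00 → $1,350.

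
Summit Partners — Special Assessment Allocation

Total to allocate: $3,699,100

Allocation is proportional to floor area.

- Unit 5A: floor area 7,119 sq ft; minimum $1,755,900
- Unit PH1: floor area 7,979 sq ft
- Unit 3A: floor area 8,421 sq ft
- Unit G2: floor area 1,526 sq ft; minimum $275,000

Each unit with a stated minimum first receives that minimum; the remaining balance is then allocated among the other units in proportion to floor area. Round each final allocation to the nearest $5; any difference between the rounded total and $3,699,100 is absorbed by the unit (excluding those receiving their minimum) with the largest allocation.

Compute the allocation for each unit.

Fund the minimums — Unit 5A $1,755,900; Unit G2 $275,000. Balance $1,668,200.
Balance split over remaining floor area 16,400: Unit PH1 811,619.99 → $811,620; Unit 3A 856,580.01 → $856,580.

Unit 5A: $1,755,900 | Unit PH1: $811,620 | Unit 3A: $856,580 | Unit G2: $275,000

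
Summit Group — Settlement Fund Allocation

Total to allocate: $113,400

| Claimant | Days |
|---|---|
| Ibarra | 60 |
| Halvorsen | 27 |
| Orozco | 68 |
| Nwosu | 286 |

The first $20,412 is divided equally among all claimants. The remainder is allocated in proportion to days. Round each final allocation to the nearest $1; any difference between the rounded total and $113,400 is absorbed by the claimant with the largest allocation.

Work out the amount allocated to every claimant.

Ibarra: $17,754; Halvorsen: $10,796; Orozco: $19,441; Nwosu: $65,409

Equal tier: $20,412 ÷ 4 = $5,103 apiece.
Remainder $92,988 by days (total 441): Ibarra 12,651.43 → $12,651; Halvorsen 5,693.14 → $5,693; Orozco 14,338.29 → $14,338; Nwosu 60,305.14 → $60,305.
Rounding difference +$1 on remainder applied to Nwosu.
Totals: Ibarra $5,103 + $12,651 = $17,754; Halvorsen $5,103 + $5,693 = $10,796; Orozco $5,103 + $14,338 = $19,441; Nwosu $5,103 + $60,306 = $65,409.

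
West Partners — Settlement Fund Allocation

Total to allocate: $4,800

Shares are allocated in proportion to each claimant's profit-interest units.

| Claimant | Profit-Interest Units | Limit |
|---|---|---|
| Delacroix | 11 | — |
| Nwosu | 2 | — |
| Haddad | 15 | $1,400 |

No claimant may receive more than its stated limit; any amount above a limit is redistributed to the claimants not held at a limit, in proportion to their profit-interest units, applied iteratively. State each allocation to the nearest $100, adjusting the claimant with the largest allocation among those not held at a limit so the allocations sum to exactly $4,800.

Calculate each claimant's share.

Delacroix: $2,900 | Nwosu: $500 | Haddad: $1,400

Total profit-interest units = 28.
Proportional shares (ignoring caps): Delacroix 1,885.71; Nwosu 342.86; Haddad 2,571.43.
Held at cap: Haddad ($1,400); residual $3,400 reallocated over remaining profit-interest units 13.
Remaining shares: Delacroix 2,876.92 → $2,900; Nwosu 523.08 → $500.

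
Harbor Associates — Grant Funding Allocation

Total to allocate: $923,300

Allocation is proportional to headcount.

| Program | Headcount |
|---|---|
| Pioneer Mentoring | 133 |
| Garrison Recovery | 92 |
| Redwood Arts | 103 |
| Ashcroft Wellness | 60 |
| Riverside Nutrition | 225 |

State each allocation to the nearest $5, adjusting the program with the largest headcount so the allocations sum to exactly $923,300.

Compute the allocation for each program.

Total headcount = 133 + 92 + 103 + 60 + 225 = 613.
Raw shares: Pioneer Mentoring 200,324.47; Garrison Recovery 138,570.31; Redwood Arts 155,138.50; Ashcroft Wellness 90,371.94; Riverside Nutrition 338,894.78.
Rounded to nearest $5: Pioneer Mentoring $200,325; Garrison Recovery $138,570; Redwood Arts $155,140; Ashcroft Wellness $90,370; Riverside Nutrition $338,895. Sum = $923,300.
No rounding difference to absorb.

Pioneer Mentoring: $200,325; Garrison Recovery: $138,570; Redwood Arts: $155,140; Ashcroft Wellness: $90,370; Riverside Nutrition: $338,895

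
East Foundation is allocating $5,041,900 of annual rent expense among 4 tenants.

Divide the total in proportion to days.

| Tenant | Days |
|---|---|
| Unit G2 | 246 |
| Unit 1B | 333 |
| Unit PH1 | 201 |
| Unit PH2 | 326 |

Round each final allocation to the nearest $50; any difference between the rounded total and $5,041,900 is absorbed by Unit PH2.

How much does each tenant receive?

Unit G2: $1,121,450 | Unit 1B: $1,518,050 | Unit PH1: $916,300 | Unit PH2: $1,486,100

Combined days = 1,106.
Raw shares: Unit G2 246/1,106 × $5,041,900 = 1,121,435.26; Unit 1B 333/1,106 × $5,041,900 = 1,518,040.42; Unit PH1 201/1,106 × $5,041,900 = 916,294.67; Unit PH2 326/1,106 × $5,041,900 = 1,486,129.66.
Rounded to nearest $50: Unit G2 $1,121,450; Unit 1B $1,518,050; Unit PH1 $916,300; Unit PH2 $1,486,150. Sum = $5,041,950.
Difference $5,041,900 − $5,041,950 = −$50 applied to Unit PH2: Unit PH2 becomes $1,486,100.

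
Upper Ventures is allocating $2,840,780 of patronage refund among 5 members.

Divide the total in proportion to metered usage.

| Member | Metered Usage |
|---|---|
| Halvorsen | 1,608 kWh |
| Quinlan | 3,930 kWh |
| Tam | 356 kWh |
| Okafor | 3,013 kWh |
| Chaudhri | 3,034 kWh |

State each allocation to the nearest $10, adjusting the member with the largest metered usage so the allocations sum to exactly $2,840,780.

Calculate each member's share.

Halvorsen: $382,550 · Quinlan: $934,950 · Tam: $84,690 · Okafor: $716,800 · Chaudhri: $721,790

Sum of metered usage: 1,608 + 3,930 + 356 + 3,013 + 3,034 = 11,941.
Raw shares: Halvorsen 382,545.37; Quinlan 934,952.30; Tam 84,692.88; Okafor 716,796.76; Chaudhri 721,792.69.
At nearest $10: Halvorsen $382,550; Quinlan $934,950; Tam $84,690; Okafor $716,800; Chaudhri $721,790. Sum = $2,840,780.
Sum already equals the total — no adjustment.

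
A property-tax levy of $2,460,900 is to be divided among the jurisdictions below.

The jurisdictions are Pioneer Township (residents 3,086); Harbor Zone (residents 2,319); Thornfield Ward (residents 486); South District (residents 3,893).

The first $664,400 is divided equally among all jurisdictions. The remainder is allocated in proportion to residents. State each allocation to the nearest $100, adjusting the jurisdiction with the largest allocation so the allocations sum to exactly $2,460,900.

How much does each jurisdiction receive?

First tranche $664,400 split equally: $166,100 each.
Remainder $1,796,500 by residents (total 9,784): Pioneer Township 566,639.31 → $566,600; Harbor Zone 425,805.75 → $425,800; Thornfield Ward 89,237.43 → $89,200; South District 714,817.51 → $714,800.
Rounding difference +$100 on remainder applied to South District.
Totals: Pioneer Township $166,100 + $566,600 = $732,700; Harbor Zone $166,100 + $425,800 = $591,900; Thornfield Ward $166,100 + $89,200 = $255,300; South District $166,100 + $714,900 = $881,000.

Pioneer Township: $732,700 | Harbor Zone: $591,900 | Thornfield Ward: $255,300 | South District: $881,000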